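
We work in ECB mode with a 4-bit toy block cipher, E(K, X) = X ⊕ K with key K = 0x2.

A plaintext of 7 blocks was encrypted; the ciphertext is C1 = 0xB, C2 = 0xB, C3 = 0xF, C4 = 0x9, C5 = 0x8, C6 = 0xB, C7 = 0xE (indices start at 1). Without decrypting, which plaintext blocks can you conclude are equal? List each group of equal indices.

P1 = P2 = P6

ECB encrypts each block independently with the same key, so equal ciphertext blocks imply equal plaintext blocks.
C1 = C2 = C6 = 0xB, so P1 = P2 = P6.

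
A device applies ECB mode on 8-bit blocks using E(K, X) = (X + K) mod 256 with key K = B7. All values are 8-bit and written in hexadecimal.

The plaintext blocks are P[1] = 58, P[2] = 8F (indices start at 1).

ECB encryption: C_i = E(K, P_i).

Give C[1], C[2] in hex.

C[1] = 0F, C[2] = 46

C[1]: E(K, 58) = 0F.
C[2]: E(K, 8F) = 46.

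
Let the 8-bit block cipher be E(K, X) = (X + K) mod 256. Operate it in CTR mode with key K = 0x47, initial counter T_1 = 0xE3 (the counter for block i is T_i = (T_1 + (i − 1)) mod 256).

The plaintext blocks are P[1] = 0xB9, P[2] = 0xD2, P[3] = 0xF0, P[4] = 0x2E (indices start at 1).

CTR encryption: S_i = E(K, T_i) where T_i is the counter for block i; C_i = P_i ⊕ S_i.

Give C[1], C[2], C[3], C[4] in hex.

C[1]: T = 0xE3, S = E(K, T) = 0x2A; 0xB9 ⊕ 0x2A = 0x93.
C[2]: T = 0xE4, S = E(K, T) = 0x2B; 0xD2 ⊕ 0x2B = 0xF9.
C[3]: T = 0xE5, S = E(K, T) = 0x2C; 0xF0 ⊕ 0x2C = 0xDC.
C[4]: T = 0xE6, S = E(K, T) = 0x2D; 0x2E ⊕ 0x2D = 0x03.

C[1] = 0x93, C[2] = 0xF9, C[3] = 0xDC, C[4] = 0x03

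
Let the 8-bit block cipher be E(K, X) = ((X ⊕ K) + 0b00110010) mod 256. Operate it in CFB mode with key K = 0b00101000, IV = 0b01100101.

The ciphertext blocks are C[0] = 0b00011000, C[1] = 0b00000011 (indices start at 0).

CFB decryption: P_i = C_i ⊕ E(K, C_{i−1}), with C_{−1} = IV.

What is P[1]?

P[1] = 0b01100001

P[1]: E(K, 0b00011000) = 0b01100010; 0b00000011 ⊕ 0b01100010 = 0b01100001.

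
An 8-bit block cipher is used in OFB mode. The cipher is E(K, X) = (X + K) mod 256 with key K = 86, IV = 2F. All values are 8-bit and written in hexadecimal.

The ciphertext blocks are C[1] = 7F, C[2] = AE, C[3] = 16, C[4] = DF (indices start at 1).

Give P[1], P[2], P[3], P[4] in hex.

OFB decryption: S_i = E(K, S_{i−1}) with S_{0} = IV; P_i = C_i ⊕ S_i.
P[1]: S = E(K, 2F) = B5; 7F ⊕ B5 = CA.
P[2]: S = E(K, B5) = 3B; AE ⊕ 3B = 95.
P[3]: S = E(K, 3B) = C1; 16 ⊕ C1 = D7.
P[4]: S = E(K, C1) = 47; DF ⊕ 47 = 98.

P[1] = CA, P[2] = 95, P[3] = D7, P[4] = 98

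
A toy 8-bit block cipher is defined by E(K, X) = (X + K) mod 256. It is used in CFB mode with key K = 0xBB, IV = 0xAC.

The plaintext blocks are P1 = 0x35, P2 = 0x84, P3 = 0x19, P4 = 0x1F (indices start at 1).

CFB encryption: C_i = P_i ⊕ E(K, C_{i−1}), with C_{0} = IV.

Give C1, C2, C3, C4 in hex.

C1: E(K, 0xAC) = 0x67; 0x35 ⊕ 0x67 = 0x52.
C2: E(K, 0x52) = 0x0D; 0x84 ⊕ 0x0D = 0x89.
C3: E(K, 0x89) = 0x44; 0x19 ⊕ 0x44 = 0x5D.
C4: E(K, 0x5D) = 0x18; 0x1F ⊕ 0x18 = 0x07.

C1 = 0x52, C2 = 0x89, C3 = 0x5D, C4 = 0x07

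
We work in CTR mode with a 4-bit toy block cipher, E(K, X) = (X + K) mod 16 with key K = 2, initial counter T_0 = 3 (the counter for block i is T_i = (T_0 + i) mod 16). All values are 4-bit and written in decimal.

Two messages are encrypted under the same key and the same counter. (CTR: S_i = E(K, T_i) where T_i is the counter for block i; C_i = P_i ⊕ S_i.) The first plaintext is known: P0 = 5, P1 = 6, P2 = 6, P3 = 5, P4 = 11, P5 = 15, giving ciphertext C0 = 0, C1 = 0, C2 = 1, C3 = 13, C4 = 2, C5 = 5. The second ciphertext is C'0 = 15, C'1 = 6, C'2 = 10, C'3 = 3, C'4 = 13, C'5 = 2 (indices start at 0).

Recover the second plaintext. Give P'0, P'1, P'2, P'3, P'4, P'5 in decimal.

In CTR with a reused counter, both messages share the same keystream S_i, so C_i ⊕ C'_i = P_i ⊕ P'_i and thus P'_i = P_i ⊕ C_i ⊕ C'_i.
P'0: 5 ⊕ 0 ⊕ 15 = 10.
P'1: 6 ⊕ 0 ⊕ 6 = 0.
P'2: 6 ⊕ 1 ⊕ 10 = 13.
P'3: 5 ⊕ 13 ⊕ 3 = 11.
P'4: 11 ⊕ 2 ⊕ 13 = 4.
P'5: 15 ⊕ 5 ⊕ 2 = 8.

P'0 = 10, P'1 = 0, P'2 = 13, P'3 = 11, P'4 = 4, P'5 = 8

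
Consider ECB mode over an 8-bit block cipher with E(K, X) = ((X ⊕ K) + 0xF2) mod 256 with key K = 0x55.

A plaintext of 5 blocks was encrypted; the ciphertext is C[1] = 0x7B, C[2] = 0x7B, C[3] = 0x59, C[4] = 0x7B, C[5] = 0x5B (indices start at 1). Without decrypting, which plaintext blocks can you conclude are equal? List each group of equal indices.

ECB encrypts each block independently with the same key, so equal ciphertext blocks imply equal plaintext blocks.
C[1] = C[2] = C[4] = 0x7B, so P[1] = P[2] = P[4].

P[1] = P[2] = P[4]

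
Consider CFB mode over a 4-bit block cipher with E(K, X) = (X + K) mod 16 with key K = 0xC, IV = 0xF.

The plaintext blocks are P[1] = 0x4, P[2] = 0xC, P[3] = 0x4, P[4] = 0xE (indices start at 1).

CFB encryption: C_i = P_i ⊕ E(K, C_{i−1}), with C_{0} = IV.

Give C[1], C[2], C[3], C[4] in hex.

C[1] = 0xF, C[2] = 0x7, C[3] = 0x7, C[4] = 0xD

C[1]: E(K, 0xF) = 0xB; 0x4 ⊕ 0xB = 0xF.
C[2]: E(K, 0xF) = 0xB; 0xC ⊕ 0xB = 0x7.
C[3]: E(K, 0x7) = 0x3; 0x4 ⊕ 0x3 = 0x7.
C[4]: E(K, 0x7) = 0x3; 0xE ⊕ 0x3 = 0xD.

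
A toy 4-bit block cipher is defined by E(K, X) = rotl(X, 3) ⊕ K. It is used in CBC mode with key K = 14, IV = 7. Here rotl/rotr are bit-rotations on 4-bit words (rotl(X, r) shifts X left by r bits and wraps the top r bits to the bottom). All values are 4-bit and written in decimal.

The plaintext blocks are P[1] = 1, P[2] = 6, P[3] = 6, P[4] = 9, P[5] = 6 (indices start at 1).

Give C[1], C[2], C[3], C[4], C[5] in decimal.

CBC encryption: C_i = E(K, P_i ⊕ C_{i−1}), with C_{0} = IV.
C[1]: P[1] ⊕ 7 = 6; E(K, 6) = 13.
C[2]: P[2] ⊕ 13 = 11; E(K, 11) = 3.
C[3]: P[3] ⊕ 3 = 5; E(K, 5) = 4.
C[4]: P[4] ⊕ 4 = 13; E(K, 13) = 0.
C[5]: P[5] ⊕ 0 = 6; E(K, 6) = 13.

C[1] = 13, C[2] = 3, C[3] = 4, C[4] = 0, C[5] = 13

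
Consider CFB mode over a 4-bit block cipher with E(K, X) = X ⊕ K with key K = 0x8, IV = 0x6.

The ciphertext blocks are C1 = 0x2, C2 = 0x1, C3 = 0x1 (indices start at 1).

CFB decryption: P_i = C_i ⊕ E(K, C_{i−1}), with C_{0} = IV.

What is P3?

P3 = 0x8

P3: E(K, 0x1) = 0x9; 0x1 ⊕ 0x9 = 0x8.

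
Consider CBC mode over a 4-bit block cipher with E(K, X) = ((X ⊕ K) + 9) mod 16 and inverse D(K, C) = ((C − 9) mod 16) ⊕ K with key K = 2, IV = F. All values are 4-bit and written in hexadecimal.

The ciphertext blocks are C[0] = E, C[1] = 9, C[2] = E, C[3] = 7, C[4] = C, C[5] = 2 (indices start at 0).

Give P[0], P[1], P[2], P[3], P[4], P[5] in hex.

CBC decryption: P_i = D(K, C_i) ⊕ C_{i−1}, with C_{−1} = IV.
P[0]: D(K, E) = 7; 7 ⊕ F = 8.
P[1]: D(K, 9) = 2; 2 ⊕ E = C.
P[2]: D(K, E) = 7; 7 ⊕ 9 = E.
P[3]: D(K, 7) = C; C ⊕ E = 2.
P[4]: D(K, C) = 1; 1 ⊕ 7 = 6.
P[5]: D(K, 2) = B; B ⊕ C = 7.

P[0] = 8, P[1] = C, P[2] = E, P[3] = 2, P[4] = 6, P[5] = 7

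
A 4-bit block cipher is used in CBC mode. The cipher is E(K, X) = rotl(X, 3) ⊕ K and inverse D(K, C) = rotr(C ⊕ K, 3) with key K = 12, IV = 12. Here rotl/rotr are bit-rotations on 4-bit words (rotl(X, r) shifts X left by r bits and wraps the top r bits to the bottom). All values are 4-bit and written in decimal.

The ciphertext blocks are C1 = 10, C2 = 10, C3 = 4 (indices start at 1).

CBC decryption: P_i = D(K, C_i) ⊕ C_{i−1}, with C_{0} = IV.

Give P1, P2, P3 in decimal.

P1: D(K, 10) = 12; 12 ⊕ 12 = 0.
P2: D(K, 10) = 12; 12 ⊕ 10 = 6.
P3: D(K, 4) = 1; 1 ⊕ 10 = 11.

P1 = 0, P2 = 6, P3 = 11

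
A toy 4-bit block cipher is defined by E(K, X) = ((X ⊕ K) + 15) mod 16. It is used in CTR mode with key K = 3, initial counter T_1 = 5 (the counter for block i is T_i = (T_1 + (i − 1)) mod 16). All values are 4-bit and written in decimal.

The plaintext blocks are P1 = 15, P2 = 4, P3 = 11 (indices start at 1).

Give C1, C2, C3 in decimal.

C1 = 10, C2 = 0, C3 = 8

CTR encryption: S_i = E(K, T_i) where T_i is the counter for block i; C_i = P_i ⊕ S_i.
C1: T = 5, S = E(K, T) = 5; 15 ⊕ 5 = 10.
C2: T = 6, S = E(K, T) = 4; 4 ⊕ 4 = 0.
C3: T = 7, S = E(K, T) = 3; 11 ⊕ 3 = 8.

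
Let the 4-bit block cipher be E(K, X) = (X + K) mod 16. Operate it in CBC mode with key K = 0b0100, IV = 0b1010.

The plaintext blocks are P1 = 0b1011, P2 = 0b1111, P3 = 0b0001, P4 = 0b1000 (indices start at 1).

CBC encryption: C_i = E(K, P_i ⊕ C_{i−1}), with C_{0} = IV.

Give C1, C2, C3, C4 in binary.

C1: P1 ⊕ 0b1010 = 0b0001; E(K, 0b0001) = 0b0101.
C2: P2 ⊕ 0b0101 = 0b1010; E(K, 0b1010) = 0b1110.
C3: P3 ⊕ 0b1110 = 0b1111; E(K, 0b1111) = 0b0011.
C4: P4 ⊕ 0b0011 = 0b1011; E(K, 0b1011) = 0b1111.

C1 = 0b0101, C2 = 0b1110, C3 = 0b0011, C4 = 0b1111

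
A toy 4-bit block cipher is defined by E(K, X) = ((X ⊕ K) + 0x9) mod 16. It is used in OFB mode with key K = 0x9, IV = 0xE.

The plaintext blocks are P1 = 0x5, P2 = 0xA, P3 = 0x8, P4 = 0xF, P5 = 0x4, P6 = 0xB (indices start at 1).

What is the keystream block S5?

OFB encryption: S_i = E(K, S_{i−1}) with S_{0} = IV; C_i = P_i ⊕ S_i.
C1: S = E(K, 0xE) = 0x0; 0x5 ⊕ 0x0 = 0x5.
C2: S = E(K, 0x0) = 0x2; 0xA ⊕ 0x2 = 0x8.
C3: S = E(K, 0x2) = 0x4; 0x8 ⊕ 0x4 = 0xC.
C4: S = E(K, 0x4) = 0x6; 0xF ⊕ 0x6 = 0x9.
C5: S = E(K, 0x6) = 0x8; 0x4 ⊕ 0x8 = 0xC.
So S5 = 0x8.

0x8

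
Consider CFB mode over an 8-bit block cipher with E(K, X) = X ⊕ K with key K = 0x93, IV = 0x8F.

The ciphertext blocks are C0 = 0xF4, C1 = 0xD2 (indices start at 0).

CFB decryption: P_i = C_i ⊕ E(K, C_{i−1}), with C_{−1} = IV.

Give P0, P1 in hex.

P0: E(K, 0x8F) = 0x1C; 0xF4 ⊕ 0x1C = 0xE8.
P1: E(K, 0xF4) = 0x67; 0xD2 ⊕ 0x67 = 0xB5.

P0 = 0xE8, P1 = 0xB5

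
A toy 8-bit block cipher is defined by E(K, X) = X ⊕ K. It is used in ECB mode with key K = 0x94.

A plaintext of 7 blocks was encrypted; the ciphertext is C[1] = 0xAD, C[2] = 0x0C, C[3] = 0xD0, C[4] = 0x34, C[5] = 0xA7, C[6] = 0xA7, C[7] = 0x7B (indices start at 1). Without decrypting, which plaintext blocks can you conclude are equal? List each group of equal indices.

ECB encrypts each block independently with the same key, so equal ciphertext blocks imply equal plaintext blocks.
C[5] = C[6] = 0xA7, so P[5] = P[6].

P[5] = P[6]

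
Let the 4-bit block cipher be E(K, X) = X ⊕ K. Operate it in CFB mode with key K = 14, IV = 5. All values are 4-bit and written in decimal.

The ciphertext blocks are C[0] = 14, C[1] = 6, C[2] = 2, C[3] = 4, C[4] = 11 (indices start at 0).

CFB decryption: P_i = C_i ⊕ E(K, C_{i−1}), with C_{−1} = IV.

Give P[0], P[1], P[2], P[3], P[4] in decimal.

P[0] = 5, P[1] = 6, P[2] = 10, P[3] = 8, P[4] = 1

P[0]: E(K, 5) = 11; 14 ⊕ 11 = 5.
P[1]: E(K, 14) = 0; 6 ⊕ 0 = 6.
P[2]: E(K, 6) = 8; 2 ⊕ 8 = 10.
P[3]: E(K, 2) = 12; 4 ⊕ 12 = 8.
P[4]: E(K, 4) = 10; 11 ⊕ 10 = 1.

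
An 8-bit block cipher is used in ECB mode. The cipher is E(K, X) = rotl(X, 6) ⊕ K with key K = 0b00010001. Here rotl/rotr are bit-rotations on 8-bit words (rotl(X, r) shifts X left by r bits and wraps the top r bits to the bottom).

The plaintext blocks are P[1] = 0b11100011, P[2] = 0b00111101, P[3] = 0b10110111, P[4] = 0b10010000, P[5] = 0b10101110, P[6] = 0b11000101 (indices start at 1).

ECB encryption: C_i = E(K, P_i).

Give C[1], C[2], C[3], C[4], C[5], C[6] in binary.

C[1] = 0b11101001, C[2] = 0b01011110, C[3] = 0b11111100, C[4] = 0b00110101, C[5] = 0b10111010, C[6] = 0b01100000

C[1]: E(K, 0b11100011) = 0b11101001.
C[2]: E(K, 0b00111101) = 0b01011110.
C[3]: E(K, 0b10110111) = 0b11111100.
C[4]: E(K, 0b10010000) = 0b00110101.
C[5]: E(K, 0b10101110) = 0b10111010.
C[6]: E(K, 0b11000101) = 0b01100000.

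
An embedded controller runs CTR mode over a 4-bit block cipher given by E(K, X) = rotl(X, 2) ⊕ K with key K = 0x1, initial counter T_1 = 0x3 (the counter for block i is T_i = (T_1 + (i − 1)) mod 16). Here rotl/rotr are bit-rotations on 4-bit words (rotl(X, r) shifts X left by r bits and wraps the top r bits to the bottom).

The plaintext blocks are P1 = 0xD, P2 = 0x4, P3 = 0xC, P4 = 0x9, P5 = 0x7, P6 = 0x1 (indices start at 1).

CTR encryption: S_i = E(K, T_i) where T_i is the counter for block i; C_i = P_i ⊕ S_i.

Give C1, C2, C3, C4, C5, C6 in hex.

C1: T = 0x3, S = E(K, T) = 0xD; 0xD ⊕ 0xD = 0x0.
C2: T = 0x4, S = E(K, T) = 0x0; 0x4 ⊕ 0x0 = 0x4.
C3: T = 0x5, S = E(K, T) = 0x4; 0xC ⊕ 0x4 = 0x8.
C4: T = 0x6, S = E(K, T) = 0x8; 0x9 ⊕ 0x8 = 0x1.
C5: T = 0x7, S = E(K, T) = 0xC; 0x7 ⊕ 0xC = 0xB.
C6: T = 0x8, S = E(K, T) = 0x3; 0x1 ⊕ 0x3 = 0x2.

C1 = 0x0, C2 = 0x4, C3 = 0x8, C4 = 0x1, C5 = 0xB, C6 = 0x2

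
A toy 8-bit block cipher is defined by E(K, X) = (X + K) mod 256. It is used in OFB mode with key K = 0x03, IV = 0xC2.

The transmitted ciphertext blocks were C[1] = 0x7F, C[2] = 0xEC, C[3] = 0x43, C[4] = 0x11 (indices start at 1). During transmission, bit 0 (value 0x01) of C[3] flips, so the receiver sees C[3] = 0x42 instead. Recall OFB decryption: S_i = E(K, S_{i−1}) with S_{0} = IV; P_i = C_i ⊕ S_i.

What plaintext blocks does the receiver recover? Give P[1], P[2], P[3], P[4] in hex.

P[1] = 0xBA, P[2] = 0x24, P[3] = 0x89, P[4] = 0xDF

Only C[3] changed, to 0x42. In OFB, a change in C_i flips the same bit in P_i only; the keystream is unaffected. Decrypting the received ciphertext:
P[1]: S = E(K, 0xC2) = 0xC5; 0x7F ⊕ 0xC5 = 0xBA.
P[2]: S = E(K, 0xC5) = 0xC8; 0xEC ⊕ 0xC8 = 0x24.
P[3]: S = E(K, 0xC8) = 0xCB; 0x42 ⊕ 0xCB = 0x89.
P[4]: S = E(K, 0xCB) = 0xCE; 0x11 ⊕ 0xCE = 0xDF.
Blocks that differ from the original plaintext: P[3].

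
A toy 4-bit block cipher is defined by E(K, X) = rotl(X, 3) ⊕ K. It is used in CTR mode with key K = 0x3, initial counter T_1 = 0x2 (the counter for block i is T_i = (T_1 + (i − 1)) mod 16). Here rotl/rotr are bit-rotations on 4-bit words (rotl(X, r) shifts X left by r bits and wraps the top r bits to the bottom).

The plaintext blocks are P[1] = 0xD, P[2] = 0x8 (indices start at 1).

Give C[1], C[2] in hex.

C[1] = 0xF, C[2] = 0x2

CTR encryption: S_i = E(K, T_i) where T_i is the counter for block i; C_i = P_i ⊕ S_i.
C[1]: T = 0x2, S = E(K, T) = 0x2; 0xD ⊕ 0x2 = 0xF.
C[2]: T = 0x3, S = E(K, T) = 0xA; 0x8 ⊕ 0xA = 0x2.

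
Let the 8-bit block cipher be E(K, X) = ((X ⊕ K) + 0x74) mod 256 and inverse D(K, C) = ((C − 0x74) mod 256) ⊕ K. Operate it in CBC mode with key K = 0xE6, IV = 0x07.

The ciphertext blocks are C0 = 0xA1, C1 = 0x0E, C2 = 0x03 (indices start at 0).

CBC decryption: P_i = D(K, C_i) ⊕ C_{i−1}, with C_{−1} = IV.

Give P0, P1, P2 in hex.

P0 = 0xCC, P1 = 0xDD, P2 = 0x67

P0: D(K, 0xA1) = 0xCB; 0xCB ⊕ 0x07 = 0xCC.
P1: D(K, 0x0E) = 0x7C; 0x7C ⊕ 0xA1 = 0xDD.
P2: D(K, 0x03) = 0x69; 0x69 ⊕ 0x0E = 0x67.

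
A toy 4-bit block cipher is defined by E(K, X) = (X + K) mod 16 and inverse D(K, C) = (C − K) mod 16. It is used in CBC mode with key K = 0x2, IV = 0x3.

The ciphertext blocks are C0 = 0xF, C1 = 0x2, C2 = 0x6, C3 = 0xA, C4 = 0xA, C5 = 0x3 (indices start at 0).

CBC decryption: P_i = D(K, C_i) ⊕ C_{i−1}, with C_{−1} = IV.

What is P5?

P5: D(K, 0x3) = 0x1; 0x1 ⊕ 0xA = 0xB.

P5 = 0xB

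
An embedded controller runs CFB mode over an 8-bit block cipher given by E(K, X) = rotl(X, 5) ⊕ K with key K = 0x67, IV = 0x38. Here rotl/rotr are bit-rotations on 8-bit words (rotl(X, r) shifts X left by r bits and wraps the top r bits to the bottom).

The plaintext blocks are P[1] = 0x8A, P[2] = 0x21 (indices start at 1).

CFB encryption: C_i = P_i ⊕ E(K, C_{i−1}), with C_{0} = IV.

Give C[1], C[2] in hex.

C[1] = 0xEA, C[2] = 0x1B

C[1]: E(K, 0x38) = 0x60; 0x8A ⊕ 0x60 = 0xEA.
C[2]: E(K, 0xEA) = 0x3A; 0x21 ⊕ 0x3A = 0x1B.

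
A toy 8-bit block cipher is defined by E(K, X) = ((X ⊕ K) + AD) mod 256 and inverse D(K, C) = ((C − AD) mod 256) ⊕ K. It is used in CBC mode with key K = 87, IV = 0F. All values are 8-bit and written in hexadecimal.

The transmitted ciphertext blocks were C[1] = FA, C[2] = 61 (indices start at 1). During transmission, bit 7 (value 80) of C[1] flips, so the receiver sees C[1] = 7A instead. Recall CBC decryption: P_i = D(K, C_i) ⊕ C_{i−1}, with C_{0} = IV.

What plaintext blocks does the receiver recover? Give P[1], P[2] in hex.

Only C[1] changed, to 7A. In CBC, a change in C_i garbles P_i and flips the same bit in P_{i+1}. Decrypting the received ciphertext:
P[1]: D(K, 7A) = 4A; 4A ⊕ 0F = 45.
P[2]: D(K, 61) = 33; 33 ⊕ 7A = 49.
Blocks that differ from the original plaintext: P[1], P[2].

P[1] = 45, P[2] = 49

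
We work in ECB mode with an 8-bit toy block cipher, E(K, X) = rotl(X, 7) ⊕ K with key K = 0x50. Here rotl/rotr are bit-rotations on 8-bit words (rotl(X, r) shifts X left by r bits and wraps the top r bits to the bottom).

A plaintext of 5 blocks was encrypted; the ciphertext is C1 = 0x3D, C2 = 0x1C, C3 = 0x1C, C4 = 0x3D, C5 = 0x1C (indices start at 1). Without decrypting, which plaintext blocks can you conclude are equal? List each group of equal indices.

ECB encrypts each block independently with the same key, so equal ciphertext blocks imply equal plaintext blocks.
C1 = C4 = 0x3D, so P1 = P4.
C2 = C3 = C5 = 0x1C, so P2 = P3 = P5.

P1 = P4; P2 = P3 = P5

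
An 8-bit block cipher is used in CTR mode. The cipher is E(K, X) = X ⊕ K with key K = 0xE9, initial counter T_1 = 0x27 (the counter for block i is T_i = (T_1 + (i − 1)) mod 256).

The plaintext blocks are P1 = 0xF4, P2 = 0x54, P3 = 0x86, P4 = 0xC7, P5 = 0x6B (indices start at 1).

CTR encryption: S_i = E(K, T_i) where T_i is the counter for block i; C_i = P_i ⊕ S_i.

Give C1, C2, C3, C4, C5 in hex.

C1: T = 0x27, S = E(K, T) = 0xCE; 0xF4 ⊕ 0xCE = 0x3A.
C2: T = 0x28, S = E(K, T) = 0xC1; 0x54 ⊕ 0xC1 = 0x95.
C3: T = 0x29, S = E(K, T) = 0xC0; 0x86 ⊕ 0xC0 = 0x46.
C4: T = 0x2A, S = E(K, T) = 0xC3; 0xC7 ⊕ 0xC3 = 0x04.
C5: T = 0x2B, S = E(K, T) = 0xC2; 0x6B ⊕ 0xC2 = 0xA9.

C1 = 0x3A, C2 = 0x95, C3 = 0x46, C4 = 0x04, C5 = 0xA9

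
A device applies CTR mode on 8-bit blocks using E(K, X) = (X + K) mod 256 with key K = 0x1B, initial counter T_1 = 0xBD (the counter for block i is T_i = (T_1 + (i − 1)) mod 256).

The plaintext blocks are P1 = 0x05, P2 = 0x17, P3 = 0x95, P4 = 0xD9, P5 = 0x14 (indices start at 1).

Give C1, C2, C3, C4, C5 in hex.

C1 = 0xDD, C2 = 0xCE, C3 = 0x4F, C4 = 0x02, C5 = 0xC8

CTR encryption: S_i = E(K, T_i) where T_i is the counter for block i; C_i = P_i ⊕ S_i.
C1: T = 0xBD, S = E(K, T) = 0xD8; 0x05 ⊕ 0xD8 = 0xDD.
C2: T = 0xBE, S = E(K, T) = 0xD9; 0x17 ⊕ 0xD9 = 0xCE.
C3: T = 0xBF, S = E(K, T) = 0xDA; 0x95 ⊕ 0xDA = 0x4F.
C4: T = 0xC0, S = E(K, T) = 0xDB; 0xD9 ⊕ 0xDB = 0x02.
C5: T = 0xC1, S = E(K, T) = 0xDC; 0x14 ⊕ 0xDC = 0xC8.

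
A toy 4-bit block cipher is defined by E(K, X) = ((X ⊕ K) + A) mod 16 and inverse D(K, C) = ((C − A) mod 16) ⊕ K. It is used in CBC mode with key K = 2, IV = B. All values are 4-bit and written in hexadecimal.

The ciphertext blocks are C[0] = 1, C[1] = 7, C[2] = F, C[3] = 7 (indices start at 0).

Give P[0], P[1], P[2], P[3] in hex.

P[0] = E, P[1] = E, P[2] = 0, P[3] = 0

CBC decryption: P_i = D(K, C_i) ⊕ C_{i−1}, with C_{−1} = IV.
P[0]: D(K, 1) = 5; 5 ⊕ B = E.
P[1]: D(K, 7) = F; F ⊕ 1 = E.
P[2]: D(K, F) = 7; 7 ⊕ 7 = 0.
P[3]: D(K, 7) = F; F ⊕ F = 0.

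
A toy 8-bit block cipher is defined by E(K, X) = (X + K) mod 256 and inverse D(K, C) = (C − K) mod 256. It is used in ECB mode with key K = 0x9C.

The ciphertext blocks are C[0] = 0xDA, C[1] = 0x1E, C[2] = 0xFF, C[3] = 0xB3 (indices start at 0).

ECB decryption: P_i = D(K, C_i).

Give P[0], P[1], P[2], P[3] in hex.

P[0] = 0x3E, P[1] = 0x82, P[2] = 0x63, P[3] = 0x17

P[0]: D(K, 0xDA) = 0x3E.
P[1]: D(K, 0x1E) = 0x82.
P[2]: D(K, 0xFF) = 0x63.
P[3]: D(K, 0xB3) = 0x17.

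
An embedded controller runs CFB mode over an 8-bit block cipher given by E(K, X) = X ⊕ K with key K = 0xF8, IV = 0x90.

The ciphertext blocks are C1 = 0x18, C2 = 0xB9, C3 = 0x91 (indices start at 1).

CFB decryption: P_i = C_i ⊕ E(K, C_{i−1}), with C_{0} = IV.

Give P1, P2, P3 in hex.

P1 = 0x70, P2 = 0x59, P3 = 0xD0

P1: E(K, 0x90) = 0x68; 0x18 ⊕ 0x68 = 0x70.
P2: E(K, 0x18) = 0xE0; 0xB9 ⊕ 0xE0 = 0x59.
P3: E(K, 0xB9) = 0x41; 0x91 ⊕ 0x41 = 0xD0.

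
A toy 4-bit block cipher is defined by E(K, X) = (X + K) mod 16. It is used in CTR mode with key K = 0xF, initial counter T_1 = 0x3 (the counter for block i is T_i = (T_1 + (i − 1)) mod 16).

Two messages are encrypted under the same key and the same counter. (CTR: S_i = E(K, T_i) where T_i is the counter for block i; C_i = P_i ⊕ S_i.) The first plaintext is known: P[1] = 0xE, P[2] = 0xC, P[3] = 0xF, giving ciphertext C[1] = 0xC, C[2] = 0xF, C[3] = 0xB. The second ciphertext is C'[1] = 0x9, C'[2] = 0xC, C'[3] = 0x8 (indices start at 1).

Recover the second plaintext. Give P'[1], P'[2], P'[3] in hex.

In CTR with a reused counter, both messages share the same keystream S_i, so C_i ⊕ C'_i = P_i ⊕ P'_i and thus P'_i = P_i ⊕ C_i ⊕ C'_i.
P'[1]: 0xE ⊕ 0xC ⊕ 0x9 = 0xB.
P'[2]: 0xC ⊕ 0xF ⊕ 0xC = 0xF.
P'[3]: 0xF ⊕ 0xB ⊕ 0x8 = 0xC.

P'[1] = 0xB, P'[2] = 0xF, P'[3] = 0xC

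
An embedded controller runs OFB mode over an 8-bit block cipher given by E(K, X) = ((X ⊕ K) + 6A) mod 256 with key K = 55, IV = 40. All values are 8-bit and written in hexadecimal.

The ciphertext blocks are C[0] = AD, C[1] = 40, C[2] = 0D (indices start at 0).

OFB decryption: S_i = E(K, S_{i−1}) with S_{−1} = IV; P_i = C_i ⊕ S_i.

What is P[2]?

P[0]: S = E(K, 40) = 7F; AD ⊕ 7F = D2.
P[1]: S = E(K, 7F) = 94; 40 ⊕ 94 = D4.
P[2]: S = E(K, 94) = 2B; 0D ⊕ 2B = 26.

P[2] = 26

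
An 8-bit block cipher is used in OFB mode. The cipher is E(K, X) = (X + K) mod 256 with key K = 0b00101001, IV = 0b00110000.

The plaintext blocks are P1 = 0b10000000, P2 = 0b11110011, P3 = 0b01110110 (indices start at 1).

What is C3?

C3 = 0b11011101

OFB encryption: S_i = E(K, S_{i−1}) with S_{0} = IV; C_i = P_i ⊕ S_i.
C1: S = E(K, 0b00110000) = 0b01011001; 0b10000000 ⊕ 0b01011001 = 0b11011001.
C2: S = E(K, 0b01011001) = 0b10000010; 0b11110011 ⊕ 0b10000010 = 0b01110001.
C3: S = E(K, 0b10000010) = 0b10101011; 0b01110110 ⊕ 0b10101011 = 0b11011101.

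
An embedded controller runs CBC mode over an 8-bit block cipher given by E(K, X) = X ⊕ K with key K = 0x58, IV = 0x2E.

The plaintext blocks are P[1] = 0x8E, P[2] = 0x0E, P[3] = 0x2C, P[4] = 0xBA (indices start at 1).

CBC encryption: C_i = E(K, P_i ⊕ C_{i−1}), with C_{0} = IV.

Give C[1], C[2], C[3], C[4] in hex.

C[1]: P[1] ⊕ 0x2E = 0xA0; E(K, 0xA0) = 0xF8.
C[2]: P[2] ⊕ 0xF8 = 0xF6; E(K, 0xF6) = 0xAE.
C[3]: P[3] ⊕ 0xAE = 0x82; E(K, 0x82) = 0xDA.
C[4]: P[4] ⊕ 0xDA = 0x60; E(K, 0x60) = 0x38.

C[1] = 0xF8, C[2] = 0xAE, C[3] = 0xDA, C[4] = 0x38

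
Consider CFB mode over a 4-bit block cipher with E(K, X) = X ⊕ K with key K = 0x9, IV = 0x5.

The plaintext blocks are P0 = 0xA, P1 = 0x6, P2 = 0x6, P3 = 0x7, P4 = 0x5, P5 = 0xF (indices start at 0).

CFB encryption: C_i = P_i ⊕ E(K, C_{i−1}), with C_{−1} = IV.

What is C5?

C0: E(K, 0x5) = 0xC; 0xA ⊕ 0xC = 0x6.
C1: E(K, 0x6) = 0xF; 0x6 ⊕ 0xF = 0x9.
C2: E(K, 0x9) = 0x0; 0x6 ⊕ 0x0 = 0x6.
C3: E(K, 0x6) = 0xF; 0x7 ⊕ 0xF = 0x8.
C4: E(K, 0x8) = 0x1; 0x5 ⊕ 0x1 = 0x4.
C5: E(K, 0x4) = 0xD; 0xF ⊕ 0xD = 0x2.

C5 = 0x2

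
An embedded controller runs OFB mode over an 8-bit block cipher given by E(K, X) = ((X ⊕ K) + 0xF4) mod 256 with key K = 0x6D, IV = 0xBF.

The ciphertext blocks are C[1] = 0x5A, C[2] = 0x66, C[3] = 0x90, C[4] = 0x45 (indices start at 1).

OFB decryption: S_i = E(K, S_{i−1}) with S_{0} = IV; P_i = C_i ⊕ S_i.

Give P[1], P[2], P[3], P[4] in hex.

P[1]: S = E(K, 0xBF) = 0xC6; 0x5A ⊕ 0xC6 = 0x9C.
P[2]: S = E(K, 0xC6) = 0x9F; 0x66 ⊕ 0x9F = 0xF9.
P[3]: S = E(K, 0x9F) = 0xE6; 0x90 ⊕ 0xE6 = 0x76.
P[4]: S = E(K, 0xE6) = 0x7F; 0x45 ⊕ 0x7F = 0x3A.

P[1] = 0x9C, P[2] = 0xF9, P[3] = 0x76, P[4] = 0x3A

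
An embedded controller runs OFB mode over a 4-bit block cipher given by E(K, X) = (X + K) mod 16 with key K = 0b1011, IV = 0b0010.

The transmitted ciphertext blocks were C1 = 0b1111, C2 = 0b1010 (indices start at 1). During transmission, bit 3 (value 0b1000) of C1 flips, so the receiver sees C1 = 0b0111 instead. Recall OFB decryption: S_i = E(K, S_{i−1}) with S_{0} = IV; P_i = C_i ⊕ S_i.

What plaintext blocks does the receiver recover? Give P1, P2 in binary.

Only C1 changed, to 0b0111. In OFB, a change in C_i flips the same bit in P_i only; the keystream is unaffected. Decrypting the received ciphertext:
P1: S = E(K, 0b0010) = 0b1101; 0b0111 ⊕ 0b1101 = 0b1010.
P2: S = E(K, 0b1101) = 0b1000; 0b1010 ⊕ 0b1000 = 0b0010.
Blocks that differ from the original plaintext: P1.

P1 = 0b1010, P2 = 0b0010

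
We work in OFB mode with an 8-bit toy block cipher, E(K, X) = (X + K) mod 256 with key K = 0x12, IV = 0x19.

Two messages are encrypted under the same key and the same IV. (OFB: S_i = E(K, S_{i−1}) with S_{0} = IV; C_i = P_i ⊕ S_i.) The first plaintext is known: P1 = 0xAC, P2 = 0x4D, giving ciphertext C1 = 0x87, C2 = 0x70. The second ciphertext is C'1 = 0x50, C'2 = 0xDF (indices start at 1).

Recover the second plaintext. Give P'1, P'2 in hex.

P'1 = 0x7B, P'2 = 0xE2

In OFB with a reused IV, both messages share the same keystream S_i, so C_i ⊕ C'_i = P_i ⊕ P'_i and thus P'_i = P_i ⊕ C_i ⊕ C'_i.
P'1: 0xAC ⊕ 0x87 ⊕ 0x50 = 0x7B.
P'2: 0x4D ⊕ 0x70 ⊕ 0xDF = 0xE2.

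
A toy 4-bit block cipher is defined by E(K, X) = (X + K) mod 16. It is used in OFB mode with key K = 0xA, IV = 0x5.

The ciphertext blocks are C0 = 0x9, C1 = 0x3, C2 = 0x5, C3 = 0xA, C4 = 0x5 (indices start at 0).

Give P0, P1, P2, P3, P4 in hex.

P0 = 0x6, P1 = 0xA, P2 = 0x6, P3 = 0x7, P4 = 0x2

OFB decryption: S_i = E(K, S_{i−1}) with S_{−1} = IV; P_i = C_i ⊕ S_i.
P0: S = E(K, 0x5) = 0xF; 0x9 ⊕ 0xF = 0x6.
P1: S = E(K, 0xF) = 0x9; 0x3 ⊕ 0x9 = 0xA.
P2: S = E(K, 0x9) = 0x3; 0x5 ⊕ 0x3 = 0x6.
P3: S = E(K, 0x3) = 0xD; 0xA ⊕ 0xD = 0x7.
P4: S = E(K, 0xD) = 0x7; 0x5 ⊕ 0x7 = 0x2.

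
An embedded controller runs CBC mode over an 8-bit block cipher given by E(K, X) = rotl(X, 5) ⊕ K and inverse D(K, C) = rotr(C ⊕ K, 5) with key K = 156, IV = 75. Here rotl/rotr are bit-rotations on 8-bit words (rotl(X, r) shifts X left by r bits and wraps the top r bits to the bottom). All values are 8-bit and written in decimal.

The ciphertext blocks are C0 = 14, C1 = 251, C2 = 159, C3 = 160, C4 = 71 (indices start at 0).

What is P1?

P1 = 53

CBC decryption: P_i = D(K, C_i) ⊕ C_{i−1}, with C_{−1} = IV.
P1: D(K, 251) = 59; 59 ⊕ 14 = 53.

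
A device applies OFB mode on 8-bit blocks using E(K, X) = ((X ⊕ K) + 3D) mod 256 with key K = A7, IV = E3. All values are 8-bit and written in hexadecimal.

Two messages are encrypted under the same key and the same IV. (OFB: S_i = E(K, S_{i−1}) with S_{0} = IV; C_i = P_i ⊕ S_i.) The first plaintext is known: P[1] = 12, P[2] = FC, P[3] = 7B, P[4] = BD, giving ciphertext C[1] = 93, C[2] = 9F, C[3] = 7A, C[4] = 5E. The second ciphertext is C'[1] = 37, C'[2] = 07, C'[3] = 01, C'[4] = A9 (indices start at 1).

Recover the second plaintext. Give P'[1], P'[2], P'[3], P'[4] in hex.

P'[1] = B6, P'[2] = 64, P'[3] = 00, P'[4] = 4A

In OFB with a reused IV, both messages share the same keystream S_i, so C_i ⊕ C'_i = P_i ⊕ P'_i and thus P'_i = P_i ⊕ C_i ⊕ C'_i.
P'[1]: 12 ⊕ 93 ⊕ 37 = B6.
P'[2]: FC ⊕ 9F ⊕ 07 = 64.
P'[3]: 7B ⊕ 7A ⊕ 01 = 00.
P'[4]: BD ⊕ 5E ⊕ A9 = 4A.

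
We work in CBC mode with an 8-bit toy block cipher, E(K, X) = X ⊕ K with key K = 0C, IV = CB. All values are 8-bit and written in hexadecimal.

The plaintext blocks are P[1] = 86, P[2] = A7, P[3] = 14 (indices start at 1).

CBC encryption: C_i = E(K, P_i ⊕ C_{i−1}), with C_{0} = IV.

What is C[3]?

C[3] = F2

C[1]: P[1] ⊕ CB = 4D; E(K, 4D) = 41.
C[2]: P[2] ⊕ 41 = E6; E(K, E6) = EA.
C[3]: P[3] ⊕ EA = FE; E(K, FE) = F2.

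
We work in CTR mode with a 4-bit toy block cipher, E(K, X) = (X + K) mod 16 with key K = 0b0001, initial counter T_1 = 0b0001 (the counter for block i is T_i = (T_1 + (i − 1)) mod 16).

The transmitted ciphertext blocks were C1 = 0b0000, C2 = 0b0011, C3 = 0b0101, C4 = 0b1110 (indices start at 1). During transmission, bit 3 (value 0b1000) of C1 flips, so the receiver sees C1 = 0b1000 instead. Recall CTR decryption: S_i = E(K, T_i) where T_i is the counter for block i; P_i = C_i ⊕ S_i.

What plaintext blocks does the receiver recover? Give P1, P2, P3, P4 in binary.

P1 = 0b1010, P2 = 0b0000, P3 = 0b0001, P4 = 0b1011

Only C1 changed, to 0b1000. In CTR, a change in C_i flips the same bit in P_i only; the keystream is unaffected. Decrypting the received ciphertext:
P1: T = 0b0001, S = E(K, T) = 0b0010; 0b1000 ⊕ 0b0010 = 0b1010.
P2: T = 0b0010, S = E(K, T) = 0b0011; 0b0011 ⊕ 0b0011 = 0b0000.
P3: T = 0b0011, S = E(K, T) = 0b0100; 0b0101 ⊕ 0b0100 = 0b0001.
P4: T = 0b0100, S = E(K, T) = 0b0101; 0b1110 ⊕ 0b0101 = 0b1011.
Blocks that differ from the original plaintext: P1.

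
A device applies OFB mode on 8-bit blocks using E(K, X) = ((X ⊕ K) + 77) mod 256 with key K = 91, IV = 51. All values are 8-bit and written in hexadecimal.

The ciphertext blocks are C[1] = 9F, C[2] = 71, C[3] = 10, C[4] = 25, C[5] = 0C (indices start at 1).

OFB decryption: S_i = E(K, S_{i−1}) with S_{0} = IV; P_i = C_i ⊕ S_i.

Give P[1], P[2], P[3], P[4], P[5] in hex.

P[1] = A8, P[2] = 6C, P[3] = 13, P[4] = 2C, P[5] = 03

P[1]: S = E(K, 51) = 37; 9F ⊕ 37 = A8.
P[2]: S = E(K, 37) = 1D; 71 ⊕ 1D = 6C.
P[3]: S = E(K, 1D) = 03; 10 ⊕ 03 = 13.
P[4]: S = E(K, 03) = 09; 25 ⊕ 09 = 2C.
P[5]: S = E(K, 09) = 0F; 0C ⊕ 0F = 03.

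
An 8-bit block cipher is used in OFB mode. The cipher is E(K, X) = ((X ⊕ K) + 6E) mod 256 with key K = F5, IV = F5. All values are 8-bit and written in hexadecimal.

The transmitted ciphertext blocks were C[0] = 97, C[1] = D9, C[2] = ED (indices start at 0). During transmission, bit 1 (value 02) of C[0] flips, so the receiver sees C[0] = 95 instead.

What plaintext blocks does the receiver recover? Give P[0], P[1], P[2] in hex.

OFB decryption: S_i = E(K, S_{i−1}) with S_{−1} = IV; P_i = C_i ⊕ S_i.
Only C[0] changed, to 95. In OFB, a change in C_i flips the same bit in P_i only; the keystream is unaffected. Decrypting the received ciphertext:
P[0]: S = E(K, F5) = 6E; 95 ⊕ 6E = FB.
P[1]: S = E(K, 6E) = 09; D9 ⊕ 09 = D0.
P[2]: S = E(K, 09) = 6A; ED ⊕ 6A = 87.
Blocks that differ from the original plaintext: P[0].

P[0] = FB, P[1] = D0, P[2] = 87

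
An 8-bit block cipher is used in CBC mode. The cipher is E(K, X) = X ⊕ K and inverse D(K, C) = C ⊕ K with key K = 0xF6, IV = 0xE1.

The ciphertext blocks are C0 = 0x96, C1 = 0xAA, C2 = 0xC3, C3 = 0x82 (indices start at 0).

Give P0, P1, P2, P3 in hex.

CBC decryption: P_i = D(K, C_i) ⊕ C_{i−1}, with C_{−1} = IV.
P0: D(K, 0x96) = 0x60; 0x60 ⊕ 0xE1 = 0x81.
P1: D(K, 0xAA) = 0x5C; 0x5C ⊕ 0x96 = 0xCA.
P2: D(K, 0xC3) = 0x35; 0x35 ⊕ 0xAA = 0x9F.
P3: D(K, 0x82) = 0x74; 0x74 ⊕ 0xC3 = 0xB7.

P0 = 0x81, P1 = 0xCA, P2 = 0x9F, P3 = 0xB7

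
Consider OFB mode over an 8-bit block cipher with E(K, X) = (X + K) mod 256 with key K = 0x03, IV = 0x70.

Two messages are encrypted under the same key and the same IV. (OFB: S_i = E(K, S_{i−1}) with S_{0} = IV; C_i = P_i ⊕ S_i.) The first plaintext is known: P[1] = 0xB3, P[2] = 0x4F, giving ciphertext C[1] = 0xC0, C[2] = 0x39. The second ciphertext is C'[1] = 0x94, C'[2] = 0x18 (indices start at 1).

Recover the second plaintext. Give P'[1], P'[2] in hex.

P'[1] = 0xE7, P'[2] = 0x6E

In OFB with a reused IV, both messages share the same keystream S_i, so C_i ⊕ C'_i = P_i ⊕ P'_i and thus P'_i = P_i ⊕ C_i ⊕ C'_i.
P'[1]: 0xB3 ⊕ 0xC0 ⊕ 0x94 = 0xE7.
P'[2]: 0x4F ⊕ 0x39 ⊕ 0x18 = 0x6E.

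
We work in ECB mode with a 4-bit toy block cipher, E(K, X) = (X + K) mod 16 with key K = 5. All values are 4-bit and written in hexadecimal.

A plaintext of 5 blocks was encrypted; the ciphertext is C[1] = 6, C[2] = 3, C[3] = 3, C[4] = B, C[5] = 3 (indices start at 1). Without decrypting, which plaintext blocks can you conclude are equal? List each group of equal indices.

P[2] = P[3] = P[5]

ECB encrypts each block independently with the same key, so equal ciphertext blocks imply equal plaintext blocks.
C[2] = C[3] = C[5] = 3, so P[2] = P[3] = P[5].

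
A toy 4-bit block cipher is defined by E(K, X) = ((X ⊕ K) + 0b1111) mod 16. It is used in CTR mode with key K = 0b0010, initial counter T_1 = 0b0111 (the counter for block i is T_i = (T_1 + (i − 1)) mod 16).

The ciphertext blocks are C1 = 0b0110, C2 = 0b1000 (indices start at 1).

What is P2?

P2 = 0b0001

CTR decryption: S_i = E(K, T_i) where T_i is the counter for block i; P_i = C_i ⊕ S_i.
P2: T = 0b1000, S = E(K, T) = 0b1001; 0b1000 ⊕ 0b1001 = 0b0001.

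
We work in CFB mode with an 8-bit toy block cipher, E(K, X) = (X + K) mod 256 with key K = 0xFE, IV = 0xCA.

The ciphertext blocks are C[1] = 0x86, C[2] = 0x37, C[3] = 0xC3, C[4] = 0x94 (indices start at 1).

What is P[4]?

P[4] = 0x55

CFB decryption: P_i = C_i ⊕ E(K, C_{i−1}), with C_{0} = IV.
P[4]: E(K, 0xC3) = 0xC1; 0x94 ⊕ 0xC1 = 0x55.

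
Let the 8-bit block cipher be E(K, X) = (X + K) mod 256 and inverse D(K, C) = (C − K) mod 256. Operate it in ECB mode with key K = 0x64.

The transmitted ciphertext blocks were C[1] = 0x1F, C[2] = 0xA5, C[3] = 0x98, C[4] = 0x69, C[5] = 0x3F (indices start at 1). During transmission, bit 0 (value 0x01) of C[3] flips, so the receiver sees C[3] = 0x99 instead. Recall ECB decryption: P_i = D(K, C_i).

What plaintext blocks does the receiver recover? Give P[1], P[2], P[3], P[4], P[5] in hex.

P[1] = 0xBB, P[2] = 0x41, P[3] = 0x35, P[4] = 0x05, P[5] = 0xDB

Only C[3] changed, to 0x99. In ECB, a change in C_i affects only P_i. Decrypting the received ciphertext:
P[1]: D(K, 0x1F) = 0xBB.
P[2]: D(K, 0xA5) = 0x41.
P[3]: D(K, 0x99) = 0x35.
P[4]: D(K, 0x69) = 0x05.
P[5]: D(K, 0x3F) = 0xDB.
Blocks that differ from the original plaintext: P[3].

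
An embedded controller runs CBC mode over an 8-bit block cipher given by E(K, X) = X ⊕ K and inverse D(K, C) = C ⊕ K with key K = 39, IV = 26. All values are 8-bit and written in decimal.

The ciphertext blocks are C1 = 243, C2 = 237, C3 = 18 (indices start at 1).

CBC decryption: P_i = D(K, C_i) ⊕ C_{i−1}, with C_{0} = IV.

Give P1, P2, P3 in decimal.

P1: D(K, 243) = 212; 212 ⊕ 26 = 206.
P2: D(K, 237) = 202; 202 ⊕ 243 = 57.
P3: D(K, 18) = 53; 53 ⊕ 237 = 216.

P1 = 206, P2 = 57, P3 = 216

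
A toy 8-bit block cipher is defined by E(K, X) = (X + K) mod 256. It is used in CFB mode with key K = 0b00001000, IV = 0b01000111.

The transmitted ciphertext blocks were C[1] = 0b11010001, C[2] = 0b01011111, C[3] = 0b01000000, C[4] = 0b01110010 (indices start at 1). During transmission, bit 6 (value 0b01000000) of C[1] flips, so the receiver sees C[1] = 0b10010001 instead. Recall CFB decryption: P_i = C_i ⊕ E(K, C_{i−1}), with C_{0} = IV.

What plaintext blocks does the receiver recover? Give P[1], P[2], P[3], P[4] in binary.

Only C[1] changed, to 0b10010001. In CFB, a change in C_i flips the same bit in P_i and garbles P_{i+1}. Decrypting the received ciphertext:
P[1]: E(K, 0b01000111) = 0b01001111; 0b10010001 ⊕ 0b01001111 = 0b11011110.
P[2]: E(K, 0b10010001) = 0b10011001; 0b01011111 ⊕ 0b10011001 = 0b11000110.
P[3]: E(K, 0b01011111) = 0b01100111; 0b01000000 ⊕ 0b01100111 = 0b00100111.
P[4]: E(K, 0b01000000) = 0b01001000; 0b01110010 ⊕ 0b01001000 = 0b00111010.
Blocks that differ from the original plaintext: P[1], P[2].

P[1] = 0b11011110, P[2] = 0b11000110, P[3] = 0b00100111, P[4] = 0b00111010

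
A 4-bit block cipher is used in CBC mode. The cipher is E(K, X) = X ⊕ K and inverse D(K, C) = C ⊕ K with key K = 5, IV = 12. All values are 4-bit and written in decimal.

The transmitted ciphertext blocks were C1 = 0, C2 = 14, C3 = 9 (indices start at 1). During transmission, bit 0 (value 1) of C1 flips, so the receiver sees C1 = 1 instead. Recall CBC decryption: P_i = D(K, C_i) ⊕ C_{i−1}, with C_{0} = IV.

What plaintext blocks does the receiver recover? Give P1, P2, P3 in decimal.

Only C1 changed, to 1. In CBC, a change in C_i garbles P_i and flips the same bit in P_{i+1}. Decrypting the received ciphertext:
P1: D(K, 1) = 4; 4 ⊕ 12 = 8.
P2: D(K, 14) = 11; 11 ⊕ 1 = 10.
P3: D(K, 9) = 12; 12 ⊕ 14 = 2.
Blocks that differ from the original plaintext: P1, P2.

P1 = 8, P2 = 10, P3 = 2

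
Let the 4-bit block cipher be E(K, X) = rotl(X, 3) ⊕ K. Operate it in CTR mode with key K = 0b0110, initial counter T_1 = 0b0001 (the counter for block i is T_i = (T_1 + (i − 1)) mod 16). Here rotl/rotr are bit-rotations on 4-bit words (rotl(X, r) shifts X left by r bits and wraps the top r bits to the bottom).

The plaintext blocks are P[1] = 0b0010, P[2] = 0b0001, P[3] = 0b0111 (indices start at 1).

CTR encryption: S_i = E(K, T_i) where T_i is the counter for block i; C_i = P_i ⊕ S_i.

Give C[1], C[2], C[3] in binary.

C[1] = 0b1100, C[2] = 0b0110, C[3] = 0b1000

C[1]: T = 0b0001, S = E(K, T) = 0b1110; 0b0010 ⊕ 0b1110 = 0b1100.
C[2]: T = 0b0010, S = E(K, T) = 0b0111; 0b0001 ⊕ 0b0111 = 0b0110.
C[3]: T = 0b0011, S = E(K, T) = 0b1111; 0b0111 ⊕ 0b1111 = 0b1000.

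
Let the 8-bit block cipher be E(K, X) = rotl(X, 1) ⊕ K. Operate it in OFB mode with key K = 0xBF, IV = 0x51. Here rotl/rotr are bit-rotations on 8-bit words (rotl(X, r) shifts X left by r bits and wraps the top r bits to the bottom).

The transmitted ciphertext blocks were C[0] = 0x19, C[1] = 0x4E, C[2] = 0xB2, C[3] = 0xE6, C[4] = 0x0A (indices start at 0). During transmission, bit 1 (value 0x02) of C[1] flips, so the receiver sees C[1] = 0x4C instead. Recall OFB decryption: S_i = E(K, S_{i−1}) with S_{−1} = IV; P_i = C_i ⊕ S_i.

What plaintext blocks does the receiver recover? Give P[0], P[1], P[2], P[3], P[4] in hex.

P[0] = 0x04, P[1] = 0xC9, P[2] = 0x06, P[3] = 0x30, P[4] = 0x18

Only C[1] changed, to 0x4C. In OFB, a change in C_i flips the same bit in P_i only; the keystream is unaffected. Decrypting the received ciphertext:
P[0]: S = E(K, 0x51) = 0x1D; 0x19 ⊕ 0x1D = 0x04.
P[1]: S = E(K, 0x1D) = 0x85; 0x4C ⊕ 0x85 = 0xC9.
P[2]: S = E(K, 0x85) = 0xB4; 0xB2 ⊕ 0xB4 = 0x06.
P[3]: S = E(K, 0xB4) = 0xD6; 0xE6 ⊕ 0xD6 = 0x30.
P[4]: S = E(K, 0xD6) = 0x12; 0x0A ⊕ 0x12 = 0x18.
Blocks that differ from the original plaintext: P[1].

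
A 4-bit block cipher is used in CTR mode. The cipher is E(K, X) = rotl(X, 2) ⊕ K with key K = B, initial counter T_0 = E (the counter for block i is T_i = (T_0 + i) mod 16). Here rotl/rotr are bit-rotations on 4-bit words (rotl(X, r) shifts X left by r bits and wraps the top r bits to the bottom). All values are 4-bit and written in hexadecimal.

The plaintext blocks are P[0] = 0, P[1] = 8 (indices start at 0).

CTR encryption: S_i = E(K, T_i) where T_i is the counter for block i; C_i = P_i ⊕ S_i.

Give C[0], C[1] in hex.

C[0] = 0, C[1] = C

C[0]: T = E, S = E(K, T) = 0; 0 ⊕ 0 = 0.
C[1]: T = F, S = E(K, T) = 4; 8 ⊕ 4 = C.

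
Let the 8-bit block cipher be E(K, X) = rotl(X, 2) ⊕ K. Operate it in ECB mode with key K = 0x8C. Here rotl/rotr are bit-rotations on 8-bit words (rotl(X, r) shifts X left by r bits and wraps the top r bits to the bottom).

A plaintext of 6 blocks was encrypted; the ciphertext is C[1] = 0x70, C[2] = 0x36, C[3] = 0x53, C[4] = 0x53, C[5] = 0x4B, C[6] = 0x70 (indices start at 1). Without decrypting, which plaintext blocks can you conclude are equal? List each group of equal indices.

P[1] = P[6]; P[3] = P[4]

ECB encrypts each block independently with the same key, so equal ciphertext blocks imply equal plaintext blocks.
C[1] = C[6] = 0x70, so P[1] = P[6].
C[3] = C[4] = 0x53, so P[3] = P[4].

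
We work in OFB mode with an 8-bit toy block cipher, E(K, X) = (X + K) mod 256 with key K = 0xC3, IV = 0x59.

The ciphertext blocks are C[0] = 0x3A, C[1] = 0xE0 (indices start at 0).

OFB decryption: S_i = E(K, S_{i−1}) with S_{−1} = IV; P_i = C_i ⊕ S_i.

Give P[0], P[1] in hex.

P[0] = 0x26, P[1] = 0x3F

P[0]: S = E(K, 0x59) = 0x1C; 0x3A ⊕ 0x1C = 0x26.
P[1]: S = E(K, 0x1C) = 0xDF; 0xE0 ⊕ 0xDF = 0x3F.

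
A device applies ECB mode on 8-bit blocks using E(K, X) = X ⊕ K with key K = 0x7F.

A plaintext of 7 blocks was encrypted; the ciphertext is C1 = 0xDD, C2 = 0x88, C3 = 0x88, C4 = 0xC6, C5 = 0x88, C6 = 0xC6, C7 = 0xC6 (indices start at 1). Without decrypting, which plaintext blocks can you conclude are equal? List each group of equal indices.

ECB encrypts each block independently with the same key, so equal ciphertext blocks imply equal plaintext blocks.
C2 = C3 = C5 = 0x88, so P2 = P3 = P5.
C4 = C6 = C7 = 0xC6, so P4 = P6 = P7.

P2 = P3 = P5; P4 = P6 = P7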